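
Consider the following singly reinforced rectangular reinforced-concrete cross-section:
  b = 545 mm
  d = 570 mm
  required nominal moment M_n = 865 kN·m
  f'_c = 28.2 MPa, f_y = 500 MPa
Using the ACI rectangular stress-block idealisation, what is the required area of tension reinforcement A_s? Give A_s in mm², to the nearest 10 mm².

With M_n = 0.85 f'_c a b (d − a/2), solve the quadratic for a:
a = d − √(d² − 2M_n/(0.85 f'_c b)) = 570 − √(570² − 2 × 865×10⁶/(0.85 × 28.2 × 545)) = 131.28 mm.
A_s = 0.85 f'_c a b / f_y = 0.85 × 28.2 × 131.28 × 545 / 500 = 3430.0 mm².

A_s ≈ 3430 mm²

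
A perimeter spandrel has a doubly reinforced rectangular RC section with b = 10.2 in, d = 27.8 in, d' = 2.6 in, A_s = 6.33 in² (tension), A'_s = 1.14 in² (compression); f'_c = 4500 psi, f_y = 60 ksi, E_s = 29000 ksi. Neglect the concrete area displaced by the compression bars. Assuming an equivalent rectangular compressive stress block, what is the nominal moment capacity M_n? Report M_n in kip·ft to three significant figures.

M_n ≈ 761 kip·ft

Assume both steels yield.
a = (A_s − A'_s) f_y/(0.85 f'_c b) = (6.33 − 1.14) × 60/(0.85 × 4.5 × 10.2) = 7.982 in.
c = a/β₁ = 7.982/0.825 = 9.675 in; ε'_s = 0.003(c − d')/c = 0.0022 ≥ ε_y = 0.0021, so the compression steel yields.
M_n = (A_s − A'_s) f_y (d − a/2) + A'_s f_y (d − d') = 311.4 × (27.8 − 3.991) + 68.4 × (27.8 − 2.6) = 7414.1 + 1723.7 = 9137.8 kip·in = 9137.8/12 = 761.48 kip·ft.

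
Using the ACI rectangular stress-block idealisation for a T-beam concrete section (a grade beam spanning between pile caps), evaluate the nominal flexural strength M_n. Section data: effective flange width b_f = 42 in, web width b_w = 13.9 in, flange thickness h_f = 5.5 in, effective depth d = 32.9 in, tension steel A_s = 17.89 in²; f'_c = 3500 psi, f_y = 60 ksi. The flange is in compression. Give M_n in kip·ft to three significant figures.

M_n ≈ 2460 kip·ft

Tension: T = A_s f_y = 17.89 × 60 = 1073.4 kips.
Try a within the flange: a = T/(0.85 f'_c b_f) = 1073.4/(0.85 × 3.5 × 42) = 8.591 in.
a = 8.591 > h_f = 5.5 in: the block extends into the web. Split into flange-overhang and web parts.
C_f = 0.85 f'_c (b_f − b_w) h_f = 0.85 × 3.5 × (42 − 13.9) × 5.5 = 459.8 kips.
Remaining web compression depth: a_w = (T − C_f)/(0.85 f'_c b_w) = (1073.4 − 459.8)/(0.85 × 3.5 × 13.9) = 14.838 in.
M_n = C_f(d − h_f/2) + (T − C_f)(d − a_w/2) = 459.8 × (32.9 − 2.75) + 613.6 × (32.9 − 7.419) = 13863.0 + 15635.1 = 29498.1 kip·in.
M_n = 29498.1/12 = 2458.18 kip·ft.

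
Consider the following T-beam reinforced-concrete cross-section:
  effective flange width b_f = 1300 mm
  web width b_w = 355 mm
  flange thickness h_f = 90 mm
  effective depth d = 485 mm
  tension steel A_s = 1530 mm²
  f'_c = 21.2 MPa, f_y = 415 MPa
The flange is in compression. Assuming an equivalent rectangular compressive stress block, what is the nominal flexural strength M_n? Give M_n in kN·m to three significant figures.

M_n ≈ 299 kN·m

Tension: T = A_s f_y = 1530 × 415 = 634950 N.
Try a within the flange: a = T/(0.85 f'_c b_f) = 634950/(0.85 × 21.2 × 1300) = 27.10 mm.
Since a = 27.10 ≤ h_f = 90 mm, the stress block lies entirely in the flange; analyse as a rectangular beam of width b_f.
M_n = T(d − a/2) = 634950 × (485 − 13.55) = 299.35 × 10⁶ N·mm.
M_n = 299.35 kN·m.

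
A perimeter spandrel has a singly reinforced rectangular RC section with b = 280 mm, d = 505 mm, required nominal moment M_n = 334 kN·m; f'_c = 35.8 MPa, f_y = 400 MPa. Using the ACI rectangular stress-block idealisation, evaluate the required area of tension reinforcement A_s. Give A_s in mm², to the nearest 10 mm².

A_s ≈ 1800 mm²

With M_n = 0.85 f'_c a b (d − a/2), solve the quadratic for a:
a = d − √(d² − 2M_n/(0.85 f'_c b)) = 505 − √(505² − 2 × 334×10⁶/(0.85 × 35.8 × 280)) = 84.73 mm.
A_s = 0.85 f'_c a b / f_y = 0.85 × 35.8 × 84.73 × 280 / 400 = 1804.8 mm².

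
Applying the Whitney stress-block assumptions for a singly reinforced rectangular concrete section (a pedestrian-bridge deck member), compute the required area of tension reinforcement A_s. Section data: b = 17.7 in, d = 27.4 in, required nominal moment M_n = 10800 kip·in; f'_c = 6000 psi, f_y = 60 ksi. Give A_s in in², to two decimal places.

From M_n = 0.85 f'_c a b (d − a/2):
a = d − √(d² − 2M_n/(0.85 f'_c b)) = 27.4 − √(27.4² − 2 × 10800/(0.85 × 6 × 17.7)) = 4.784 in.
A_s = 0.85 f'_c a b / f_y = 0.85 × 6 × 4.784 × 17.7 / 60 = 7.198 in².

A_s ≈ 7.20 in²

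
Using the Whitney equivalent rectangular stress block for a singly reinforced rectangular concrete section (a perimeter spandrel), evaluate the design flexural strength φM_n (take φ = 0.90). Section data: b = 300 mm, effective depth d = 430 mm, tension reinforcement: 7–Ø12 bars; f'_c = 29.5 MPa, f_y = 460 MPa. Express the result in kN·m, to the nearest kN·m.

A_s = 7 × 113 = 791 mm².
T = A_s f_y = 791 × 460 = 363860 N = 363.86 kN.
From C = T: a = T/(0.85 f'_c b) = 363860/(0.85 × 29.5 × 300) = 48.37 mm.
M_n = T(d − a/2) = 363.86 kN × (430 − 24.185) mm = 147.66 kN·m.
φM_n = 0.90 × 147.66 = 132.89 kN·m.

φM_n ≈ 133 kN·m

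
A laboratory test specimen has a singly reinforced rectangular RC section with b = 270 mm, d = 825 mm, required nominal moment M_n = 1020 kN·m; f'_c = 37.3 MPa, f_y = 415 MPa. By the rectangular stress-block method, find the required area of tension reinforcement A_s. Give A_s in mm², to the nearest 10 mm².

A_s ≈ 3300 mm²

With M_n = 0.85 f'_c a b (d − a/2), solve the quadratic for a:
a = d − √(d² − 2M_n/(0.85 f'_c b)) = 825 − √(825² − 2 × 1020×10⁶/(0.85 × 37.3 × 270)) = 159.93 mm.
A_s = 0.85 f'_c a b / f_y = 0.85 × 37.3 × 159.93 × 270 / 415 = 3298.9 mm².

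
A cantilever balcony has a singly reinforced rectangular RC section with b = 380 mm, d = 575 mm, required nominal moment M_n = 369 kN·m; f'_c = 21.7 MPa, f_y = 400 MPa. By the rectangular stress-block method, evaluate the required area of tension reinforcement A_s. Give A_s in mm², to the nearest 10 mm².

With M_n = 0.85 f'_c a b (d − a/2), solve the quadratic for a:
a = d − √(d² − 2M_n/(0.85 f'_c b)) = 575 − √(575² − 2 × 369×10⁶/(0.85 × 21.7 × 380)) = 100.31 mm.
A_s = 0.85 f'_c a b / f_y = 0.85 × 21.7 × 100.31 × 380 / 400 = 1757.7 mm².

A_s ≈ 1760 mm²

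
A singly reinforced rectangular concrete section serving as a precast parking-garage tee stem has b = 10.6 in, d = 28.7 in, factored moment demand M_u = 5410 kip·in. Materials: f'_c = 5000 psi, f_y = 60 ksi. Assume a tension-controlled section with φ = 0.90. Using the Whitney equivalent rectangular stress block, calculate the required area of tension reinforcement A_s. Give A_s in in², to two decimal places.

A_s ≈ 3.83 in²

M_n = M_u/φ = 5410/0.90 = 6011.11 kip·in.
From M_n = 0.85 f'_c a b (d − a/2):
a = d − √(d² − 2M_n/(0.85 f'_c b)) = 28.7 − √(28.7² − 2 × 6011.11/(0.85 × 5 × 10.6)) = 5.103 in.
A_s = 0.85 f'_c a b / f_y = 0.85 × 5 × 5.103 × 10.6 / 60 = 3.832 in².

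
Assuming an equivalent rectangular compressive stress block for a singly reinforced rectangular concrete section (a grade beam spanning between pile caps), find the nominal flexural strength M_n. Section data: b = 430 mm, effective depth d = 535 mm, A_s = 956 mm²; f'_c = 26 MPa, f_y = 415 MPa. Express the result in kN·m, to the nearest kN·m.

T = A_s f_y = 956 × 415 = 396740 N = 396.74 kN.
From C = T: a = T/(0.85 f'_c b) = 396740/(0.85 × 26 × 430) = 41.75 mm.
M_n = T(d − a/2) = 396.74 kN × (535 − 20.875) mm = 203.97 kN·m.

M_n ≈ 204 kN·m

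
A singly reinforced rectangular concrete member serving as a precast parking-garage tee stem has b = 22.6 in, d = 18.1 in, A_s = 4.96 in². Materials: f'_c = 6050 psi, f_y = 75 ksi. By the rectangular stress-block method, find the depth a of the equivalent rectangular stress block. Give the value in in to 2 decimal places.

a ≈ 3.20 in

T = A_s f_y = 4.96 × 75 = 372 kips.
a = T/(0.85 f'_c b) = 372/(0.85 × 6.05 × 22.6) = 3.20 in.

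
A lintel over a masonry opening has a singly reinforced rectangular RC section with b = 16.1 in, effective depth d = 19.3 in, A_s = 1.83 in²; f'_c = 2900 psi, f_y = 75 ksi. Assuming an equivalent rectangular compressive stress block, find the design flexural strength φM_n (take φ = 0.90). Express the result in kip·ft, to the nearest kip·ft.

T = A_s f_y = 1.83 × 75 = 137.25 kips.
a = T/(0.85 f'_c b) = 137.25/(0.85 × 2.9 × 16.1) = 3.458 in.
M_n = T(d − a/2) = 137.25 × (19.3 − 1.729) = 2411.6 kip·in = 2411.6/12 = 200.97 kip·ft.
φM_n = 0.90 × 200.97 = 180.87 kip·ft.

φM_n ≈ 181 kip·ft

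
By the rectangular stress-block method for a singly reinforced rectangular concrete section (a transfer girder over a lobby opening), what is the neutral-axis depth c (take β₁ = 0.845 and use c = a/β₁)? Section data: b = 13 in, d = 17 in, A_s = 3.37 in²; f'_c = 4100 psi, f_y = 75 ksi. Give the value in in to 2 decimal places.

c ≈ 6.60 in

T = A_s f_y = 3.37 × 75 = 252.75 kips.
a = T/(0.85 f'_c b) = 252.75/(0.85 × 4.1 × 13) = 5.5789 in.
With β₁ = 0.845, c = a/β₁ = 5.5789/0.845 = 6.60 in.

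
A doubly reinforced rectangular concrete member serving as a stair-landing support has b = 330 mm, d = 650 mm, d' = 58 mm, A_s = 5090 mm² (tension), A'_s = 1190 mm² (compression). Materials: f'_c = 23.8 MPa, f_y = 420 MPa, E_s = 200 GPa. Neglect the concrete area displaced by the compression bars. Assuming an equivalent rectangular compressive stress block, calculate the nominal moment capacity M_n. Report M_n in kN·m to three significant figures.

M_n ≈ 1160 kN·m

Assume both tension and compression steel yield.
Net tension couple steel: A_s − A'_s = 3900 mm².
a = (A_s − A'_s) f_y / (0.85 f'_c b) = 1638000/(0.85 × 23.8 × 330) = 245.36 mm.
c = a/β₁ = 245.36/0.85 = 288.66 mm; ε'_s = 0.003(c − d')/c = 0.0024 ≥ f_y/E_s = 0.0021, so compression steel does yield.
M_n = (A_s − A'_s) f_y (d − a/2) + A'_s f_y (d − d') = [1638000 × (650 − 122.68) + 499800 × (650 − 58)] × 10⁻⁶ = 863.75 + 295.88 = 1159.63 kN·m.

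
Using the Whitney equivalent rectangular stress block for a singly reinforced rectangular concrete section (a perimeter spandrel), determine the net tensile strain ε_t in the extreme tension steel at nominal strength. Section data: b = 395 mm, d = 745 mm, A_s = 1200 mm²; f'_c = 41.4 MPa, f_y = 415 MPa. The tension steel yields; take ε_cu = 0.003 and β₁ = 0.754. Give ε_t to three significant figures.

a = A_s f_y/(0.85 f'_c b) = 35.83 mm.
β₁ = 0.754, so c = a/β₁ = 35.83/0.754 = 47.52 mm.
From the linear strain diagram with ε_cu = 0.003: ε_t = 0.003 (d − c)/c = 0.003 × (745 − 47.52)/47.52 = 0.0440.
Since ε_t ≥ 0.005, the section is tension-controlled.

ε_t ≈ 0.0440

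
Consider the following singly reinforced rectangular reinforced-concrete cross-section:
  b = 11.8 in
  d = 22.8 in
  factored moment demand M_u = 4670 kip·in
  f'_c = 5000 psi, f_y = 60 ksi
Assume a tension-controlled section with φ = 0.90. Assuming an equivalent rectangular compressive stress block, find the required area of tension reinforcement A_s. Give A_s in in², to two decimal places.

M_n = M_u/φ = 4670/0.90 = 5188.89 kip·in.
From M_n = 0.85 f'_c a b (d − a/2):
a = d − √(d² − 2M_n/(0.85 f'_c b)) = 22.8 − √(22.8² − 2 × 5188.89/(0.85 × 5 × 11.8)) = 5.111 in.
A_s = 0.85 f'_c a b / f_y = 0.85 × 5 × 5.111 × 11.8 / 60 = 4.272 in².

A_s ≈ 4.27 in²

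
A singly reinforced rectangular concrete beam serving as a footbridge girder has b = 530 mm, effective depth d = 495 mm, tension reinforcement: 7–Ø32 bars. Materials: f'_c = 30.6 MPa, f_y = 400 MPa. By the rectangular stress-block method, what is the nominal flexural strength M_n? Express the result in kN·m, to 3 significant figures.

M_n ≈ 931 kN·m

A_s = 7 × 804 = 5628 mm².
T = A_s f_y = 5628 × 400 = 2251200 N = 2251.2 kN.
From C = T: a = T/(0.85 f'_c b) = 2251200/(0.85 × 30.6 × 530) = 163.30 mm.
M_n = T(d − a/2) = 2251.2 kN × (495 − 81.65) mm = 930.53 kN·m.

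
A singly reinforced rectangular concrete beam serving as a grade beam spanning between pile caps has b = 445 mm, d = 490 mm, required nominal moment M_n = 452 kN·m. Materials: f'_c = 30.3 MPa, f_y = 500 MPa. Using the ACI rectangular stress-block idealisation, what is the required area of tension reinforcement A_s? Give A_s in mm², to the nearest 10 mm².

With M_n = 0.85 f'_c a b (d − a/2), solve the quadratic for a:
a = d − √(d² − 2M_n/(0.85 f'_c b)) = 490 − √(490² − 2 × 452×10⁶/(0.85 × 30.3 × 445)) = 88.47 mm.
A_s = 0.85 f'_c a b / f_y = 0.85 × 30.3 × 88.47 × 445 / 500 = 2027.9 mm².

A_s ≈ 2030 mm²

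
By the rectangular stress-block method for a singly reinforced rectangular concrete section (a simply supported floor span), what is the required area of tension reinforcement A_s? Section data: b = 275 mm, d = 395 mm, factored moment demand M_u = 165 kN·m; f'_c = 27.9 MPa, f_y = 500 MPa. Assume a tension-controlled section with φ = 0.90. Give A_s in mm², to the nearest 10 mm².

A_s ≈ 1030 mm²

M_n = M_u/φ = 165/0.90 = 183.333 kN·m.
With M_n = 0.85 f'_c a b (d − a/2), solve the quadratic for a:
a = d − √(d² − 2M_n/(0.85 f'_c b)) = 395 − √(395² − 2 × 183.333×10⁶/(0.85 × 27.9 × 275)) = 79.09 mm.
A_s = 0.85 f'_c a b / f_y = 0.85 × 27.9 × 79.09 × 275 / 500 = 1031.6 mm².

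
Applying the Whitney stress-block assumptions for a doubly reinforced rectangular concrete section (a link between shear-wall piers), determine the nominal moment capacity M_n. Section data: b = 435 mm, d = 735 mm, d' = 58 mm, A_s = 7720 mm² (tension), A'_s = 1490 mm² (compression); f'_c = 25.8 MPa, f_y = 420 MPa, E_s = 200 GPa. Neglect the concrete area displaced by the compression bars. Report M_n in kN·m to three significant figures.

Assume both tension and compression steel yield.
Net tension couple steel: A_s − A'_s = 6230 mm².
a = (A_s − A'_s) f_y / (0.85 f'_c b) = 2616600/(0.85 × 25.8 × 435) = 274.29 mm.
c = a/β₁ = 274.29/0.85 = 322.69 mm; ε'_s = 0.003(c − d')/c = 0.0025 ≥ f_y/E_s = 0.0021, so compression steel does yield.
M_n = (A_s − A'_s) f_y (d − a/2) + A'_s f_y (d − d') = [2616600 × (735 − 137.145) + 625800 × (735 − 58)] × 10⁻⁶ = 1564.35 + 423.67 = 1988.02 kN·m.

M_n ≈ 1990 kN·m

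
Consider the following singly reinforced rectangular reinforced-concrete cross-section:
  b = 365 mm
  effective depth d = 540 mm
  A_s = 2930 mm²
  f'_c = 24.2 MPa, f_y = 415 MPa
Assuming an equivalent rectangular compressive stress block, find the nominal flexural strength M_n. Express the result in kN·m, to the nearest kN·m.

M_n ≈ 558 kN·m

T = A_s f_y = 2930 × 415 = 1215950 N = 1215.95 kN.
From C = T: a = T/(0.85 f'_c b) = 1215950/(0.85 × 24.2 × 365) = 161.95 mm.
M_n = T(d − a/2) = 1215.95 kN × (540 − 80.975) mm = 558.15 kN·m.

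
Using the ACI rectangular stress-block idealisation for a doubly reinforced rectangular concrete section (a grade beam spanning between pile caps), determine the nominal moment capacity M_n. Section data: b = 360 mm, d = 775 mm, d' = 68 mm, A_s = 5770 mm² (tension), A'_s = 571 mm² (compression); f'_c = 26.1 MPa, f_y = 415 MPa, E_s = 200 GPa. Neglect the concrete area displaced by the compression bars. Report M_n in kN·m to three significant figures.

M_n ≈ 1550 kN·m

Assume both tension and compression steel yield.
Net tension couple steel: A_s − A'_s = 5199 mm².
a = (A_s − A'_s) f_y / (0.85 f'_c b) = 2157585/(0.85 × 26.1 × 360) = 270.15 mm.
c = a/β₁ = 270.15/0.85 = 317.82 mm; ε'_s = 0.003(c − d')/c = 0.0024 ≥ f_y/E_s = 0.0021, so compression steel does yield.
M_n = (A_s − A'_s) f_y (d − a/2) + A'_s f_y (d − d') = [2157585 × (775 − 135.075) + 236965 × (775 − 68)] × 10⁻⁶ = 1380.69 + 167.53 = 1548.22 kN·m.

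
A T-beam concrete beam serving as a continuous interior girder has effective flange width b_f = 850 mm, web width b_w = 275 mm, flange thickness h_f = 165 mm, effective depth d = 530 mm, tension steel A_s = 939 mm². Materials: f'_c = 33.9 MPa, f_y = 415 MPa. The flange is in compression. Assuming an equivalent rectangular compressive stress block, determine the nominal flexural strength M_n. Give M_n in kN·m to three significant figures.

Tension: T = A_s f_y = 939 × 415 = 389685 N.
Try a within the flange: a = T/(0.85 f'_c b_f) = 389685/(0.85 × 33.9 × 850) = 15.91 mm.
Since a = 15.91 ≤ h_f = 165 mm, the stress block lies entirely in the flange; analyse as a rectangular beam of width b_f.
M_n = T(d − a/2) = 389685 × (530 − 7.955) = 203.43 × 10⁶ N·mm.
M_n = 203.43 kN·m.

M_n ≈ 203 kN·m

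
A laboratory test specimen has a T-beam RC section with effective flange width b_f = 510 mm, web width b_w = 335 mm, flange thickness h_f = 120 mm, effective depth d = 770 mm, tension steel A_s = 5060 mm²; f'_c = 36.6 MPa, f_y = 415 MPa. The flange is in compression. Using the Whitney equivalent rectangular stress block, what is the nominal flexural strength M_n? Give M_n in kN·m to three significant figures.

Tension: T = A_s f_y = 5060 × 415 = 2099900 N.
Try a within the flange: a = T/(0.85 f'_c b_f) = 2099900/(0.85 × 36.6 × 510) = 132.35 mm.
a = 132.35 > h_f = 120 mm: the block extends into the web. Split into flange-overhang and web parts.
C_f = 0.85 f'_c (b_f − b_w) h_f = 0.85 × 36.6 × (510 − 335) × 120 = 653310 N.
Remaining web compression depth: a_w = (T − C_f)/(0.85 f'_c b_w) = (2099900 − 653310)/(0.85 × 36.6 × 335) = 138.80 mm.
M_n = C_f(d − h_f/2) + (T − C_f)(d − a_w/2) = 653310 × (770 − 60) + 1446590 × (770 − 69.4) = 463.85 + 1013.48 = 1477.33 × 10⁶ N·mm.
M_n = 1477.33 kN·m.

M_n ≈ 1480 kN·m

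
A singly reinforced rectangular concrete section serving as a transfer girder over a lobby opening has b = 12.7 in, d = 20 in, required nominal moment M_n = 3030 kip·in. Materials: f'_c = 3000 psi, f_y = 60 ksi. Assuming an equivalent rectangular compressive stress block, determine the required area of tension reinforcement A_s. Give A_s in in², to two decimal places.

A_s ≈ 2.92 in²

From M_n = 0.85 f'_c a b (d − a/2):
a = d − √(d² − 2M_n/(0.85 f'_c b)) = 20 − √(20² − 2 × 3030/(0.85 × 3 × 12.7)) = 5.410 in.
A_s = 0.85 f'_c a b / f_y = 0.85 × 3 × 5.410 × 12.7 / 60 = 2.920 in².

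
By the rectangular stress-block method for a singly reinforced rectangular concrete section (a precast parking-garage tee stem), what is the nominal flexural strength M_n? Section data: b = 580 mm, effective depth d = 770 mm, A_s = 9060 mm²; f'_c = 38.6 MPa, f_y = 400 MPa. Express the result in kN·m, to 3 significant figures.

M_n ≈ 2450 kN·m

T = A_s f_y = 9060 × 400 = 3624000 N = 3624 kN.
From C = T: a = T/(0.85 f'_c b) = 3624000/(0.85 × 38.6 × 580) = 190.44 mm.
M_n = T(d − a/2) = 3624 kN × (770 − 95.22) mm = 2445.40 kN·m.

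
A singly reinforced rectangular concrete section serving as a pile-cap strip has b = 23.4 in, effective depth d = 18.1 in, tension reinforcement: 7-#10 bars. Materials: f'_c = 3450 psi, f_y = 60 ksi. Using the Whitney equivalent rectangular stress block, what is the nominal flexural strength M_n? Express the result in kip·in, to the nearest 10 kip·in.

A_s = 7 × 1.27 = 8.89 in².
T = A_s f_y = 8.89 × 60 = 533.4 kips.
a = T/(0.85 f'_c b) = 533.4/(0.85 × 3.45 × 23.4) = 7.773 in.
M_n = T(d − a/2) = 533.4 × (18.1 − 3.8865) = 7581.5 kip·in.

M_n ≈ 7580 kip·in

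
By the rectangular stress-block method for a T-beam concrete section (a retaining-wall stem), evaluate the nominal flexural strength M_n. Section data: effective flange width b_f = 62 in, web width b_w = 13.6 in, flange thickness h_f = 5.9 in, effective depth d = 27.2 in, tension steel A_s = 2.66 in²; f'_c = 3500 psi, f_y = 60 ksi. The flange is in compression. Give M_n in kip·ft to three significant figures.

M_n ≈ 356 kip·ft

Tension: T = A_s f_y = 2.66 × 60 = 159.6 kips.
Try a within the flange: a = T/(0.85 f'_c b_f) = 159.6/(0.85 × 3.5 × 62) = 0.865 in.
Since a = 0.865 ≤ h_f = 5.9 in, the stress block lies entirely in the flange; analyse as a rectangular beam of width b_f.
M_n = T(d − a/2) = 159.6 × (27.2 − 0.4325) = 4272.1 kip·in.
M_n = 4272.1/12 = 356.01 kip·ft.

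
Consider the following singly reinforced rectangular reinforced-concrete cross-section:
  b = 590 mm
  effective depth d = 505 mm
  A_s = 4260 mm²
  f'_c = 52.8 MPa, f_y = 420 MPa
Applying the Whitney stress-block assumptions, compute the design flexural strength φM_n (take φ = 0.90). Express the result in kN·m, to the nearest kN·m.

T = A_s f_y = 4260 × 420 = 1789200 N = 1789.2 kN.
From C = T: a = T/(0.85 f'_c b) = 1789200/(0.85 × 52.8 × 590) = 67.57 mm.
M_n = T(d − a/2) = 1789.2 kN × (505 − 33.785) mm = 843.10 kN·m.
φM_n = 0.90 × 843.10 = 758.79 kN·m.

φM_n ≈ 759 kN·m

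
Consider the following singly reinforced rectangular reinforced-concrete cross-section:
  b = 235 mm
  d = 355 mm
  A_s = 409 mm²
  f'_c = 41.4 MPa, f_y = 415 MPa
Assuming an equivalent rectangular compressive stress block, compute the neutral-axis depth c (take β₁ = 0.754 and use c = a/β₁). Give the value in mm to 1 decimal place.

c ≈ 27.2 mm

T = A_s f_y = 409 × 415 = 169735 N = 169.735 kN.
Setting C = 0.85 f'_c a b equal to T: a = 169735/(0.85 × 41.4 × 235) = 20.525 mm.
With β₁ = 0.754, c = a/β₁ = 20.525/0.754 = 27.2 mm.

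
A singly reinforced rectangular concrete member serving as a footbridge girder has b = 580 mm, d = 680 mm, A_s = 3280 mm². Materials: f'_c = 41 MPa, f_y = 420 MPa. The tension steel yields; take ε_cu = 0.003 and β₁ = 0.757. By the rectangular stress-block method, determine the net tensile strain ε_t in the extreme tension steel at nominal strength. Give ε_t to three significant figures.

a = A_s f_y/(0.85 f'_c b) = 68.15 mm.
β₁ = 0.757, so c = a/β₁ = 68.15/0.757 = 90.03 mm.
From the linear strain diagram with ε_cu = 0.003: ε_t = 0.003 (d − c)/c = 0.003 × (680 − 90.03)/90.03 = 0.0197.
Since ε_t ≥ 0.005, the section is tension-controlled.

ε_t ≈ 0.0197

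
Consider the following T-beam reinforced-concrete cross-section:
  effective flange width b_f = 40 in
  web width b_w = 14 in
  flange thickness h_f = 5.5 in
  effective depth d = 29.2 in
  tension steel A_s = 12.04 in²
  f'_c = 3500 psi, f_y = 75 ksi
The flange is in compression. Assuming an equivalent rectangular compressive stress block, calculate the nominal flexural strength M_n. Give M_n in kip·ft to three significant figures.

Tension: T = A_s f_y = 12.04 × 75 = 903 kips.
Try a within the flange: a = T/(0.85 f'_c b_f) = 903/(0.85 × 3.5 × 40) = 7.588 in.
a = 7.588 > h_f = 5.5 in: the block extends into the web. Split into flange-overhang and web parts.
C_f = 0.85 f'_c (b_f − b_w) h_f = 0.85 × 3.5 × (40 − 14) × 5.5 = 425.4 kips.
Remaining web compression depth: a_w = (T − C_f)/(0.85 f'_c b_w) = (903 − 425.4)/(0.85 × 3.5 × 14) = 11.467 in.
M_n = C_f(d − h_f/2) + (T − C_f)(d − a_w/2) = 425.4 × (29.2 − 2.75) + 477.6 × (29.2 − 5.7335) = 11251.8 + 11207.6 = 22459.4 kip·in.
M_n = 22459.4/12 = 1871.62 kip·ft.

M_n ≈ 1870 kip·ft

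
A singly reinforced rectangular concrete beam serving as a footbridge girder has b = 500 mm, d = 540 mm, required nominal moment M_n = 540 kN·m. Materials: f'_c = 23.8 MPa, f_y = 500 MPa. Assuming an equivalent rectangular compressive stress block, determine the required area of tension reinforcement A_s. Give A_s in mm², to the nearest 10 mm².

With M_n = 0.85 f'_c a b (d − a/2), solve the quadratic for a:
a = d − √(d² − 2M_n/(0.85 f'_c b)) = 540 − √(540² − 2 × 540×10⁶/(0.85 × 23.8 × 500)) = 110.08 mm.
A_s = 0.85 f'_c a b / f_y = 0.85 × 23.8 × 110.08 × 500 / 500 = 2226.9 mm².

A_s ≈ 2230 mm²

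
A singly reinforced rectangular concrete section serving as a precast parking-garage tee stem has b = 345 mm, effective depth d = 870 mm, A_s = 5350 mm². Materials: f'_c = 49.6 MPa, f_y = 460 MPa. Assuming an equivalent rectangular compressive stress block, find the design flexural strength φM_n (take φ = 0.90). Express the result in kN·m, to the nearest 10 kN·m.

T = A_s f_y = 5350 × 460 = 2461000 N = 2461 kN.
From C = T: a = T/(0.85 f'_c b) = 2461000/(0.85 × 49.6 × 345) = 169.20 mm.
M_n = T(d − a/2) = 2461 kN × (870 − 84.6) mm = 1932.87 kN·m.
φM_n = 0.90 × 1932.87 = 1739.58 kN·m.

φM_n ≈ 1740 kN·m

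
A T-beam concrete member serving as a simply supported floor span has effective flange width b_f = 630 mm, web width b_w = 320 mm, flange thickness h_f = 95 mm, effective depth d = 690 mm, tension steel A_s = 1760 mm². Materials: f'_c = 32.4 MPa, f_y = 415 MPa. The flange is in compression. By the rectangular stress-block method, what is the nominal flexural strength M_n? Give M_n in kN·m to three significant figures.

Tension: T = A_s f_y = 1760 × 415 = 730400 N.
Try a within the flange: a = T/(0.85 f'_c b_f) = 730400/(0.85 × 32.4 × 630) = 42.10 mm.
Since a = 42.10 ≤ h_f = 95 mm, the stress block lies entirely in the flange; analyse as a rectangular beam of width b_f.
M_n = T(d − a/2) = 730400 × (690 − 21.05) = 488.60 × 10⁶ N·mm.
M_n = 488.60 kN·m.

M_n ≈ 489 kN·m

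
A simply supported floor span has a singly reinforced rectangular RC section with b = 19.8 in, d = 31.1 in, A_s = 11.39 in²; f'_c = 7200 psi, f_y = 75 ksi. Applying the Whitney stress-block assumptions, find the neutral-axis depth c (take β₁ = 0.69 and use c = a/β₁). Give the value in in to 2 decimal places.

T = A_s f_y = 11.39 × 75 = 854.25 kips.
a = T/(0.85 f'_c b) = 854.25/(0.85 × 7.2 × 19.8) = 7.0497 in.
With β₁ = 0.69, c = a/β₁ = 7.0497/0.69 = 10.22 in.

c ≈ 10.22 in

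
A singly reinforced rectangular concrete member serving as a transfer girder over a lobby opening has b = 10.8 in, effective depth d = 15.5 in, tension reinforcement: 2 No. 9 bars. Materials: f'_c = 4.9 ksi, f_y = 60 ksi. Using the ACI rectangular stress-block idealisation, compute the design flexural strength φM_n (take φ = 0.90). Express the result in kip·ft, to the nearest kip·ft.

A_s = 2 × 1 = 2 in².
T = A_s f_y = 2 × 60 = 120 kips.
a = T/(0.85 f'_c b) = 120/(0.85 × 4.9 × 10.8) = 2.668 in.
M_n = T(d − a/2) = 120 × (15.5 − 1.334) = 1699.9 kip·in = 1699.9/12 = 141.66 kip·ft.
φM_n = 0.90 × 141.66 = 127.49 kip·ft.

φM_n ≈ 127 kip·ft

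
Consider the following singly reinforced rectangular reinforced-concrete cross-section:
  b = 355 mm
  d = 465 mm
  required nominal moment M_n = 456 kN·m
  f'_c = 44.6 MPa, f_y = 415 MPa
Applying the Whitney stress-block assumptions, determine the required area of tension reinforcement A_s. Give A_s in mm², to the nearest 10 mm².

With M_n = 0.85 f'_c a b (d − a/2), solve the quadratic for a:
a = d − √(d² − 2M_n/(0.85 f'_c b)) = 465 − √(465² − 2 × 456×10⁶/(0.85 × 44.6 × 355)) = 79.70 mm.
A_s = 0.85 f'_c a b / f_y = 0.85 × 44.6 × 79.70 × 355 / 415 = 2584.6 mm².

A_s ≈ 2580 mm²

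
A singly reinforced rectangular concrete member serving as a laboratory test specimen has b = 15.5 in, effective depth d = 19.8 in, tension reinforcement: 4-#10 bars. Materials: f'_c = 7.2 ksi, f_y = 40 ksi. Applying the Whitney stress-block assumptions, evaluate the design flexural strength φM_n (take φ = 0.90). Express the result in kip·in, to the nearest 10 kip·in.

φM_n ≈ 3430 kip·in

A_s = 4 × 1.27 = 5.08 in².
T = A_s f_y = 5.08 × 40 = 203.2 kips.
a = T/(0.85 f'_c b) = 203.2/(0.85 × 7.2 × 15.5) = 2.142 in.
M_n = T(d − a/2) = 203.2 × (19.8 − 1.071) = 3805.7 kip·in.
φM_n = 0.90 × 3805.7 = 3425.1 kip·in.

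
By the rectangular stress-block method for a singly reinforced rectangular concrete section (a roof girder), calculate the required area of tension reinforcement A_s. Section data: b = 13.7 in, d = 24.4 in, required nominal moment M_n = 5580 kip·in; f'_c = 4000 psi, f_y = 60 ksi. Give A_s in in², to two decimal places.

A_s ≈ 4.30 in²

From M_n = 0.85 f'_c a b (d − a/2):
a = d − √(d² − 2M_n/(0.85 f'_c b)) = 24.4 − √(24.4² − 2 × 5580/(0.85 × 4 × 13.7)) = 5.538 in.
A_s = 0.85 f'_c a b / f_y = 0.85 × 4 × 5.538 × 13.7 / 60 = 4.299 in².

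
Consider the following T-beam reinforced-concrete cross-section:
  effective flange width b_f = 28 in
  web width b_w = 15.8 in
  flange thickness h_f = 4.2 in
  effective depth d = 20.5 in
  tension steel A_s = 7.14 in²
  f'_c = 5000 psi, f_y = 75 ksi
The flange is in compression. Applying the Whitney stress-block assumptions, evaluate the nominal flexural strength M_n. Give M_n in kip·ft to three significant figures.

Tension: T = A_s f_y = 7.14 × 75 = 535.5 kips.
Try a within the flange: a = T/(0.85 f'_c b_f) = 535.5/(0.85 × 5 × 28) = 4.500 in.
a = 4.500 > h_f = 4.2 in: the block extends into the web. Split into flange-overhang and web parts.
C_f = 0.85 f'_c (b_f − b_w) h_f = 0.85 × 5 × (28 − 15.8) × 4.2 = 217.8 kips.
Remaining web compression depth: a_w = (T − C_f)/(0.85 f'_c b_w) = (535.5 − 217.8)/(0.85 × 5 × 15.8) = 4.731 in.
M_n = C_f(d − h_f/2) + (T − C_f)(d − a_w/2) = 217.8 × (20.5 − 2.1) + 317.7 × (20.5 − 2.3655) = 4007.5 + 5761.3 = 9768.8 kip·in.
M_n = 9768.8/12 = 814.07 kip·ft.

M_n ≈ 814 kip·ft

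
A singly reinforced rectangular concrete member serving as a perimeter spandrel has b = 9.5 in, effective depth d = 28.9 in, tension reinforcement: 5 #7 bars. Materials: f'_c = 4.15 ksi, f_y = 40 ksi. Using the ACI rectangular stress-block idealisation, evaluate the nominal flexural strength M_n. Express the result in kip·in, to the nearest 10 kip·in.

M_n ≈ 3250 kip·in

A_s = 5 × 0.6 = 3 in².
T = A_s f_y = 3 × 40 = 120 kips.
a = T/(0.85 f'_c b) = 120/(0.85 × 4.15 × 9.5) = 3.581 in.
M_n = T(d − a/2) = 120 × (28.9 − 1.7905) = 3253.1 kip·in.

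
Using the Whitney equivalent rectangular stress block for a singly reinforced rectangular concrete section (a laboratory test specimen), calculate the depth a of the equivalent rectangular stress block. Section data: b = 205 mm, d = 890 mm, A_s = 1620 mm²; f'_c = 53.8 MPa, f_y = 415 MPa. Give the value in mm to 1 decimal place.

a ≈ 71.7 mm

T = A_s f_y = 1620 × 415 = 672300 N = 672.3 kN.
Setting C = 0.85 f'_c a b equal to T: a = 672300/(0.85 × 53.8 × 205) = 71.7 mm.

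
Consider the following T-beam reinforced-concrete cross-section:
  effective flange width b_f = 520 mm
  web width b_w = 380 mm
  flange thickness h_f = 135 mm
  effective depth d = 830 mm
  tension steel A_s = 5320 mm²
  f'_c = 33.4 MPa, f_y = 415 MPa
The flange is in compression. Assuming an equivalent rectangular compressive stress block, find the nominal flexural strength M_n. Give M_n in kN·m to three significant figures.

Tension: T = A_s f_y = 5320 × 415 = 2207800 N.
Try a within the flange: a = T/(0.85 f'_c b_f) = 2207800/(0.85 × 33.4 × 520) = 149.55 mm.
a = 149.55 > h_f = 135 mm: the block extends into the web. Split into flange-overhang and web parts.
C_f = 0.85 f'_c (b_f − b_w) h_f = 0.85 × 33.4 × (520 − 380) × 135 = 536571 N.
Remaining web compression depth: a_w = (T − C_f)/(0.85 f'_c b_w) = (2207800 − 536571)/(0.85 × 33.4 × 380) = 154.91 mm.
M_n = C_f(d − h_f/2) + (T − C_f)(d − a_w/2) = 536571 × (830 − 67.5) + 1671229 × (830 − 77.455) = 409.14 + 1257.68 = 1666.82 × 10⁶ N·mm.
M_n = 1666.82 kN·m.

M_n ≈ 1670 kN·m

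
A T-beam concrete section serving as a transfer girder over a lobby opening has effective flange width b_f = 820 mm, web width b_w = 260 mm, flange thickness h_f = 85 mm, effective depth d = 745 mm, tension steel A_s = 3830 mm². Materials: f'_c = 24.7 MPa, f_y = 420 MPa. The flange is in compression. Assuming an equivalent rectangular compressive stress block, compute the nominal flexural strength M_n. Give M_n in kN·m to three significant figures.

M_n ≈ 1120 kN·m

Tension: T = A_s f_y = 3830 × 420 = 1608600 N.
Try a within the flange: a = T/(0.85 f'_c b_f) = 1608600/(0.85 × 24.7 × 820) = 93.44 mm.
a = 93.44 > h_f = 85 mm: the block extends into the web. Split into flange-overhang and web parts.
C_f = 0.85 f'_c (b_f − b_w) h_f = 0.85 × 24.7 × (820 − 260) × 85 = 999362 N.
Remaining web compression depth: a_w = (T − C_f)/(0.85 f'_c b_w) = (1608600 − 999362)/(0.85 × 24.7 × 260) = 111.61 mm.
M_n = C_f(d − h_f/2) + (T − C_f)(d − a_w/2) = 999362 × (745 − 42.5) + 609238 × (745 − 55.805) = 702.05 + 419.88 = 1121.93 × 10⁶ N·mm.
M_n = 1121.93 kN·m.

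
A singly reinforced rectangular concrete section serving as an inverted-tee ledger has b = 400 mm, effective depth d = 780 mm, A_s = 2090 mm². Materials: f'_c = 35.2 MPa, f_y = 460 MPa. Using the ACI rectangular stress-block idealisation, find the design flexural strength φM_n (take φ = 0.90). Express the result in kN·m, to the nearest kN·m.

T = A_s f_y = 2090 × 460 = 961400 N = 961.4 kN.
From C = T: a = T/(0.85 f'_c b) = 961400/(0.85 × 35.2 × 400) = 80.33 mm.
M_n = T(d − a/2) = 961.4 kN × (780 − 40.165) mm = 711.28 kN·m.
φM_n = 0.90 × 711.28 = 640.15 kN·m.

φM_n ≈ 640 kN·m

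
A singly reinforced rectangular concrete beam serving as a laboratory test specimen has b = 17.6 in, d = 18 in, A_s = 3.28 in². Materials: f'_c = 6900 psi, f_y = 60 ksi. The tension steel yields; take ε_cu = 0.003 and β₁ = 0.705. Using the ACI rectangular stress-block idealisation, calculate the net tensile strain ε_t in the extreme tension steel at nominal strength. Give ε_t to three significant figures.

a = A_s f_y/(0.85 f'_c b) = 1.907 in.
β₁ = 0.705, so c = a/β₁ = 1.907/0.705 = 2.705 in.
From the linear strain diagram with ε_cu = 0.003: ε_t = 0.003 (d − c)/c = 0.003 × (18 − 2.705)/2.705 = 0.0170.
Since ε_t ≥ 0.005, the section is tension-controlled.

ε_t ≈ 0.0170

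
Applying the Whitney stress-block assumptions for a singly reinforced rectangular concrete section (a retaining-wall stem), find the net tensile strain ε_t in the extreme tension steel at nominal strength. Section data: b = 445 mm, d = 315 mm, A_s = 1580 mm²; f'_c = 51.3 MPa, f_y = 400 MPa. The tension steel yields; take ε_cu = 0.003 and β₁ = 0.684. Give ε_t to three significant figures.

a = A_s f_y/(0.85 f'_c b) = 32.57 mm.
β₁ = 0.684, so c = a/β₁ = 32.57/0.684 = 47.62 mm.
From the linear strain diagram with ε_cu = 0.003: ε_t = 0.003 (d − c)/c = 0.003 × (315 − 47.62)/47.62 = 0.0168.
Since ε_t ≥ 0.005, the section is tension-controlled.

ε_t ≈ 0.0168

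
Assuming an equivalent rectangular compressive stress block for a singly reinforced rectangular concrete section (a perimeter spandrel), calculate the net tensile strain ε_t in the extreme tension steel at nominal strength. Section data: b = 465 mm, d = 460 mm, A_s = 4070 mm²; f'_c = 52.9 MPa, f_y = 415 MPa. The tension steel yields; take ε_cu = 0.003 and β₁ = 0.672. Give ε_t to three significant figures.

a = A_s f_y/(0.85 f'_c b) = 80.78 mm.
β₁ = 0.672, so c = a/β₁ = 80.78/0.672 = 120.21 mm.
From the linear strain diagram with ε_cu = 0.003: ε_t = 0.003 (d − c)/c = 0.003 × (460 − 120.21)/120.21 = 0.00848.
Since ε_t ≥ 0.005, the section is tension-controlled.

ε_t ≈ 0.00848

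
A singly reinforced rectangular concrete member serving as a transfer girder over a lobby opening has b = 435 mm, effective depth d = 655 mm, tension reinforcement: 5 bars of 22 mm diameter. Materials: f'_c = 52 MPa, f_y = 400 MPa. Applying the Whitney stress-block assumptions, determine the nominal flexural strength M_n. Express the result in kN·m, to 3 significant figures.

M_n ≈ 483 kN·m

A_s = 5 × 380 = 1900 mm².
T = A_s f_y = 1900 × 400 = 760000 N = 760 kN.
From C = T: a = T/(0.85 f'_c b) = 760000/(0.85 × 52 × 435) = 39.53 mm.
M_n = T(d − a/2) = 760 kN × (655 − 19.765) mm = 482.78 kN·m.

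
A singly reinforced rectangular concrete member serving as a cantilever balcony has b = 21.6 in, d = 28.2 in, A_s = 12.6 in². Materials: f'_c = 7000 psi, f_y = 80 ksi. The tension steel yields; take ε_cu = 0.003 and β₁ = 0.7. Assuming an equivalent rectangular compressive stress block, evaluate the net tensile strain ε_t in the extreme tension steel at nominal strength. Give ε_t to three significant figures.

a = A_s f_y/(0.85 f'_c b) = 7.843 in.
β₁ = 0.7, so c = a/β₁ = 7.843/0.7 = 11.204 in.
From the linear strain diagram with ε_cu = 0.003: ε_t = 0.003 (d − c)/c = 0.003 × (28.2 − 11.204)/11.204 = 0.00455.
ε_t is between 0.004 and 0.005 — transition zone.

ε_t ≈ 0.00455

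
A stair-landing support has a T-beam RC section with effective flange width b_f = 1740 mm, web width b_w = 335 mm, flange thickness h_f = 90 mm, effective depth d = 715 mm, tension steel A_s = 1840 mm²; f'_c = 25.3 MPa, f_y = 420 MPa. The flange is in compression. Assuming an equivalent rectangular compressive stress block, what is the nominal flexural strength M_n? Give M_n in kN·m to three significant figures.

Tension: T = A_s f_y = 1840 × 420 = 772800 N.
Try a within the flange: a = T/(0.85 f'_c b_f) = 772800/(0.85 × 25.3 × 1740) = 20.65 mm.
Since a = 20.65 ≤ h_f = 90 mm, the stress block lies entirely in the flange; analyse as a rectangular beam of width b_f.
M_n = T(d − a/2) = 772800 × (715 − 10.325) = 544.57 × 10⁶ N·mm.
M_n = 544.57 kN·m.

M_n ≈ 545 kN·m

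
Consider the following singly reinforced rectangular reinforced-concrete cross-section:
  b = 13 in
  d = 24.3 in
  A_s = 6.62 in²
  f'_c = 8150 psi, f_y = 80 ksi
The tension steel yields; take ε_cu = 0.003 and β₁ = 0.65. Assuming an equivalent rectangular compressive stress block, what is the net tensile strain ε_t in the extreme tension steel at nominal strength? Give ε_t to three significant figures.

ε_t ≈ 0.00506

a = A_s f_y/(0.85 f'_c b) = 5.881 in.
β₁ = 0.65, so c = a/β₁ = 5.881/0.65 = 9.048 in.
From the linear strain diagram with ε_cu = 0.003: ε_t = 0.003 (d − c)/c = 0.003 × (24.3 − 9.048)/9.048 = 0.00506.
Since ε_t ≥ 0.005, the section is tension-controlled.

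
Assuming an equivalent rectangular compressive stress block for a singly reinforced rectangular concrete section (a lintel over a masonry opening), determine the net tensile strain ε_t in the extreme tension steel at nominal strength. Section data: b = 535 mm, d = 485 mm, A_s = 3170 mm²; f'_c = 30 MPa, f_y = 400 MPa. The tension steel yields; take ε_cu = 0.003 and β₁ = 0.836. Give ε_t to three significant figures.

a = A_s f_y/(0.85 f'_c b) = 92.94 mm.
β₁ = 0.836, so c = a/β₁ = 92.94/0.836 = 111.17 mm.
From the linear strain diagram with ε_cu = 0.003: ε_t = 0.003 (d − c)/c = 0.003 × (485 − 111.17)/111.17 = 0.0101.
Since ε_t ≥ 0.005, the section is tension-controlled.

ε_t ≈ 0.0101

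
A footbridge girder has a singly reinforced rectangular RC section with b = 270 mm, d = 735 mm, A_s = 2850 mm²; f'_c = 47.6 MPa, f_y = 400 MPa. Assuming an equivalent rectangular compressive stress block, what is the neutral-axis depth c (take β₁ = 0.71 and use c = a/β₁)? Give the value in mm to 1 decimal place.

T = A_s f_y = 2850 × 400 = 1140000 N = 1140 kN.
Setting C = 0.85 f'_c a b equal to T: a = 1140000/(0.85 × 47.6 × 270) = 104.355 mm.
With β₁ = 0.71, c = a/β₁ = 104.355/0.71 = 147.0 mm.

c ≈ 147.0 mm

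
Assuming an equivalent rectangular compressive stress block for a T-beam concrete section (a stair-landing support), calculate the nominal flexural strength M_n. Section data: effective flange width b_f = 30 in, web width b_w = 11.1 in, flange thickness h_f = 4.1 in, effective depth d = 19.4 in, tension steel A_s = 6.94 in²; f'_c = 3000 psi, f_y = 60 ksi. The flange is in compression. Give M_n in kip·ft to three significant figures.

M_n ≈ 569 kip·ft

Tension: T = A_s f_y = 6.94 × 60 = 416.4 kips.
Try a within the flange: a = T/(0.85 f'_c b_f) = 416.4/(0.85 × 3 × 30) = 5.443 in.
a = 5.443 > h_f = 4.1 in: the block extends into the web. Split into flange-overhang and web parts.
C_f = 0.85 f'_c (b_f − b_w) h_f = 0.85 × 3 × (30 − 11.1) × 4.1 = 197.6 kips.
Remaining web compression depth: a_w = (T − C_f)/(0.85 f'_c b_w) = (416.4 − 197.6)/(0.85 × 3 × 11.1) = 7.730 in.
M_n = C_f(d − h_f/2) + (T − C_f)(d − a_w/2) = 197.6 × (19.4 − 2.05) + 218.8 × (19.4 − 3.865) = 3428.4 + 3399.1 = 6827.5 kip·in.
M_n = 6827.5/12 = 568.96 kip·ft.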